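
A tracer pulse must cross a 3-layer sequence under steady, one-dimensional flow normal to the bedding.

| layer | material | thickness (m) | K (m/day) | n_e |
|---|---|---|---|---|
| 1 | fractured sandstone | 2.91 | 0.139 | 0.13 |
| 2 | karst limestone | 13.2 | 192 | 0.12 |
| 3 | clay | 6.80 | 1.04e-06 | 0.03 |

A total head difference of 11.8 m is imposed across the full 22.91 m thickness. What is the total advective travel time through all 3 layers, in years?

With flow normal to the layers, continuity requires the same specific discharge q through every layer.
Σ(b_i/K_i) = 2.91/0.139 + 13.2/192 + 6.80/1.04e-06 = 6.538e+06 d.
q = Δh / Σ(b_i/K_i) = 11.8 / 6.538e+06 = 1.805e-06 m/day.
In each layer the seepage velocity is v_i = q/n_i, so the layer transit time is t_i = b_i·n_i / q:
  layer 1 (fractured sandstone): t_1 = 2.91 × 0.13 / 1.805e-06 = 2.096e+05 d
  layer 2 (karst limestone): t_2 = 13.2 × 0.12 / 1.805e-06 = 8.777e+05 d
  layer 3 (clay): t_3 = 6.80 × 0.03 / 1.805e-06 = 1.130e+05 d
Total t = Σ t_i = 1.200e+06 days = 3286 years.

3290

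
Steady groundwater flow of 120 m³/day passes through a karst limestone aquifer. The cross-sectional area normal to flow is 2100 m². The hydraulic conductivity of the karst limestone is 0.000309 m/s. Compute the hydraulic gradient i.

0.00214

Convert K: 0.000309 m/s × 86400 = 26.70 m/day.
From Q = K·A·i, i = Q / (K·A) = 120 / (26.70 × 2100) = 0.002140.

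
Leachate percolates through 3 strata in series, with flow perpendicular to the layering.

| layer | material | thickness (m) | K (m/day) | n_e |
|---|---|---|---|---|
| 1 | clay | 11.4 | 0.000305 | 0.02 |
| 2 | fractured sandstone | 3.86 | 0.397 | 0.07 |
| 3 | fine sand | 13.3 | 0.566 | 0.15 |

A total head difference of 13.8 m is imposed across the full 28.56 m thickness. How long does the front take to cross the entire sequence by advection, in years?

With flow normal to the layers, continuity requires the same specific discharge q through every layer.
Σ(b_i/K_i) = 11.4/0.000305 + 3.86/0.397 + 13.3/0.566 = 37410 d.
q = Δh / Σ(b_i/K_i) = 13.8 / 37410 = 0.0003689 m/day.
In each layer the seepage velocity is v_i = q/n_i, so the layer transit time is t_i = b_i·n_i / q:
  layer 1 (clay): t_1 = 11.4 × 0.02 / 0.0003689 = 618.1 d
  layer 2 (fractured sandstone): t_2 = 3.86 × 0.07 / 0.0003689 = 732.5 d
  layer 3 (fine sand): t_3 = 13.3 × 0.15 / 0.0003689 = 5408 d
Total t = Σ t_i = 6759 days = 18.50 years.

18.5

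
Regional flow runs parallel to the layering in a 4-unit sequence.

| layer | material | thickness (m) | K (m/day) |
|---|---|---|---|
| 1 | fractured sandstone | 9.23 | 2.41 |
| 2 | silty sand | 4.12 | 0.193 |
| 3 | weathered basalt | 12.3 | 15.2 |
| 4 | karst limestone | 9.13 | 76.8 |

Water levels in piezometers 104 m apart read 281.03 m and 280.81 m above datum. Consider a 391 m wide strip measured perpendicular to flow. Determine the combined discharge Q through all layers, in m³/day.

754

Flow is parallel to layering, so each bed carries its own Darcy discharge and the transmissivities add.
Σ(K_i·b_i) = 2.41×9.23 + 0.193×4.12 + 15.2×12.3 + 76.8×9.13 = 911.2 m²/day.
Hydraulic gradient i = (281.03 − 280.81) / 104 = 0.22 / 104 = 0.002115.
Q = Σ(K_i·b_i) · W · i = 911.2 × 391 × 0.002115 = 753.7 m³/day.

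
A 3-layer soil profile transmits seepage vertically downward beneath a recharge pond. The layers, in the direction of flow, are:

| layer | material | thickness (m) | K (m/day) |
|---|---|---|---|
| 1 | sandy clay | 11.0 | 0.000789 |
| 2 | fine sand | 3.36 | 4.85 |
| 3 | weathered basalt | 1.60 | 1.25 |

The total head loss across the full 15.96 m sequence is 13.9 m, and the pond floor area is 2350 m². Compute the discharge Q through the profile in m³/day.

Flow is perpendicular to layering, so the layers act in series and the equivalent K is the thickness-weighted harmonic mean.
Total thickness L = 11.0 + 3.36 + 1.60 = 15.96 m.
Σ(b_i/K_i) = 11.0/0.000789 + 3.36/4.85 + 1.60/1.25 = 13944 d.
K_eq = L / Σ(b_i/K_i) = 15.96 / 13944 = 0.001145 m/day.
Q = K_eq · A · (Δh/L) = 0.001145 × 2350 × (13.9/15.96) = 2.343 m³/day.

2.34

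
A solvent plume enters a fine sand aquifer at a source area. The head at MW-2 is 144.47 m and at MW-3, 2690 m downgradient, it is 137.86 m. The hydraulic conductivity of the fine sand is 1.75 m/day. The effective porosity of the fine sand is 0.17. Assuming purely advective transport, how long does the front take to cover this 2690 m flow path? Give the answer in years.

291

Hydraulic gradient i = (144.47 − 137.86) / 2690 = 6.61 / 2690 = 0.002457.
Darcy flux q = K · i = 1.750 × 0.002457 = 0.004300 m/day.
Seepage velocity v = q / n_e = 0.004300 / 0.17 = 0.02530 m/day.
Travel time t = L / v = 2690 / 0.02530 = 1.063e+05 days = 291.2 years.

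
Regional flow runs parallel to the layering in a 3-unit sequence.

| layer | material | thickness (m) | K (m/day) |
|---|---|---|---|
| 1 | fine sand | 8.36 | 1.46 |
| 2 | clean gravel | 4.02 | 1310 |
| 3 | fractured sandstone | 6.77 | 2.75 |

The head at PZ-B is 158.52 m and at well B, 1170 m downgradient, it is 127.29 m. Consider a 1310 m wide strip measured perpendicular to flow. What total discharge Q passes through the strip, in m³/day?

185000

Flow is parallel to layering, so each bed carries its own Darcy discharge and the transmissivities add.
Σ(K_i·b_i) = 1.46×8.36 + 1310×4.02 + 2.75×6.77 = 5297 m²/day.
Hydraulic gradient i = (158.52 − 127.29) / 1170 = 31.23 / 1170 = 0.02669.
Q = Σ(K_i·b_i) · W · i = 5297 × 1310 × 0.02669 = 1.852e+05 m³/day.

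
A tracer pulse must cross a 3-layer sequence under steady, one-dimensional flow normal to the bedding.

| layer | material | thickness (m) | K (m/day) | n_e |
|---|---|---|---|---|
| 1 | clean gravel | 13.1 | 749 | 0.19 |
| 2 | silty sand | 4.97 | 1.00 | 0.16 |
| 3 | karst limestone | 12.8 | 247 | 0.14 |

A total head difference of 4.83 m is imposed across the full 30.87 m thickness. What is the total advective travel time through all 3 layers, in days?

With flow normal to the layers, continuity requires the same specific discharge q through every layer.
Σ(b_i/K_i) = 13.1/749 + 4.97/1.00 + 12.8/247 = 5.039 d.
q = Δh / Σ(b_i/K_i) = 4.83 / 5.039 = 0.9585 m/day.
In each layer the seepage velocity is v_i = q/n_i, so the layer transit time is t_i = b_i·n_i / q:
  layer 1 (clean gravel): t_1 = 13.1 × 0.19 / 0.9585 = 2.597 d
  layer 2 (silty sand): t_2 = 4.97 × 0.16 / 0.9585 = 0.8297 d
  layer 3 (karst limestone): t_3 = 12.8 × 0.14 / 0.9585 = 1.870 d
Total t = Σ t_i = 5.296 days.

5.30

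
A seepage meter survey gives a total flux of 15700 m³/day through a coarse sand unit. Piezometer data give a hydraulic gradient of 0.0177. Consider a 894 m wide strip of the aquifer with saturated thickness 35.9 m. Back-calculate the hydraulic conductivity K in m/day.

27.6

Cross-sectional area A = 894 × 35.9 = 32095 m².
Hydraulic gradient i = 0.0177.
From Q = K·A·i, K = Q / (A·i) = 15700 / (32095 × 0.01770) = 27.64 m/day.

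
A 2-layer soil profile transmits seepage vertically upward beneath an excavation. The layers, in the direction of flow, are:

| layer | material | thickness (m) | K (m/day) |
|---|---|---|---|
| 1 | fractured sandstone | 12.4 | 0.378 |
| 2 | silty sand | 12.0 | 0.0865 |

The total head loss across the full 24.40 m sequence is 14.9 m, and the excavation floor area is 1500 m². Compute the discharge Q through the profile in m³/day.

Flow is perpendicular to layering, so the layers act in series and the equivalent K is the thickness-weighted harmonic mean.
Total thickness L = 12.4 + 12.0 = 24.40 m.
Σ(b_i/K_i) = 12.4/0.378 + 12.0/0.0865 = 171.5 d.
K_eq = L / Σ(b_i/K_i) = 24.40 / 171.5 = 0.1422 m/day.
Q = K_eq · A · (Δh/L) = 0.1422 × 1500 × (14.9/24.40) = 130.3 m³/day.

130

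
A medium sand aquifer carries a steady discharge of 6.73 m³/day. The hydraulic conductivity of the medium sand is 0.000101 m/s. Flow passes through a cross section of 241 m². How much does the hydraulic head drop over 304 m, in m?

0.973

Convert K: 0.000101 m/s × 86400 = 8.726 m/day.
From Q = K·A·i, i = Q / (K·A) = 6.73 / (8.726 × 241.0) = 0.003200.
Head loss Δh = i · L = 0.003200 × 304 = 0.9728 m.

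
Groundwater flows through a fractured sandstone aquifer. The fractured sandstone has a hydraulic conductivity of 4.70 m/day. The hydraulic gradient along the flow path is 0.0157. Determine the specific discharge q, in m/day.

0.0738

Hydraulic gradient i = 0.0157.
Specific discharge q = K · i = 4.700 × 0.01570 = 0.07379 m/day.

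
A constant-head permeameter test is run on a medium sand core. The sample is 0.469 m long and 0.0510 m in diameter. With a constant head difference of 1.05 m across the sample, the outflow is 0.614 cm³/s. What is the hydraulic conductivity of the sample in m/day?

Cross-sectional area A = π·(d/2)² = π × (0.0510/2)² = 0.002043 m².
Convert discharge: 0.614 cm³/s = 6.140e-07 m³/s.
Darcy's law rearranged: K = Q·L / (A·Δh) = 6.140e-07 × 0.469 / (0.002043 × 1.05) = 0.0001343 m/s = 11.60 m/day.

11.6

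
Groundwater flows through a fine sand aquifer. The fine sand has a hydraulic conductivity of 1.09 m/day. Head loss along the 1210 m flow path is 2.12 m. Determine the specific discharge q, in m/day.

0.00191

Hydraulic gradient i = Δh / L = 2.12 / 1210 = 0.001752.
Specific discharge q = K · i = 1.090 × 0.001752 = 0.001910 m/day.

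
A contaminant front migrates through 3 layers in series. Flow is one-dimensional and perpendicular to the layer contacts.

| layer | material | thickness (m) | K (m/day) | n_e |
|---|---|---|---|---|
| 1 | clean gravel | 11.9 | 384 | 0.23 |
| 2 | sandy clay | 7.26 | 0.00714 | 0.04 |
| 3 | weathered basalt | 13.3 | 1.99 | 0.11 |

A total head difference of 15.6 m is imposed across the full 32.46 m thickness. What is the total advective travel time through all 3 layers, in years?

0.807

With flow normal to the layers, continuity requires the same specific discharge q through every layer.
Σ(b_i/K_i) = 11.9/384 + 7.26/0.00714 + 13.3/1.99 = 1024 d.
q = Δh / Σ(b_i/K_i) = 15.6 / 1024 = 0.01524 m/day.
In each layer the seepage velocity is v_i = q/n_i, so the layer transit time is t_i = b_i·n_i / q:
  layer 1 (clean gravel): t_1 = 11.9 × 0.23 / 0.01524 = 179.6 d
  layer 2 (sandy clay): t_2 = 7.26 × 0.04 / 0.01524 = 19.05 d
  layer 3 (weathered basalt): t_3 = 13.3 × 0.11 / 0.01524 = 95.99 d
Total t = Σ t_i = 294.6 days = 0.8066 years.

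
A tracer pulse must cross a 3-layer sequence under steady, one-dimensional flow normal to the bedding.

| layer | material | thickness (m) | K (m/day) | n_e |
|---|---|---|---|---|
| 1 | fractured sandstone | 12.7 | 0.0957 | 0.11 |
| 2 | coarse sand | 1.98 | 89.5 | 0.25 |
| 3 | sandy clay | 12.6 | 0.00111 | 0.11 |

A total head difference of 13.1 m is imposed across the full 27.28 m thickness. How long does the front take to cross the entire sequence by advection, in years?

With flow normal to the layers, continuity requires the same specific discharge q through every layer.
Σ(b_i/K_i) = 12.7/0.0957 + 1.98/89.5 + 12.6/0.00111 = 11484 d.
q = Δh / Σ(b_i/K_i) = 13.1 / 11484 = 0.001141 m/day.
In each layer the seepage velocity is v_i = q/n_i, so the layer transit time is t_i = b_i·n_i / q:
  layer 1 (fractured sandstone): t_1 = 12.7 × 0.11 / 0.001141 = 1225 d
  layer 2 (coarse sand): t_2 = 1.98 × 0.25 / 0.001141 = 433.9 d
  layer 3 (sandy clay): t_3 = 12.6 × 0.11 / 0.001141 = 1215 d
Total t = Σ t_i = 2874 days = 7.868 years.

7.87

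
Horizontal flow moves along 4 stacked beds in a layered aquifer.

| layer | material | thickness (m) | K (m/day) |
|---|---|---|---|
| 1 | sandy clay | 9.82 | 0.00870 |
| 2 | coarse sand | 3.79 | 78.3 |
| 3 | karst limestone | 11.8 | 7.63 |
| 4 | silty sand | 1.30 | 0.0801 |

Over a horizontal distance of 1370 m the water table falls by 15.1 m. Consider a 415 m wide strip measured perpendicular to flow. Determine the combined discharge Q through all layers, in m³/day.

Flow is parallel to layering, so each bed carries its own Darcy discharge and the transmissivities add.
Σ(K_i·b_i) = 0.00870×9.82 + 78.3×3.79 + 7.63×11.8 + 0.0801×1.30 = 387.0 m²/day.
Hydraulic gradient i = Δh / L = 15.1 / 1370 = 0.01102.
Q = Σ(K_i·b_i) · W · i = 387.0 × 415 × 0.01102 = 1770 m³/day.

1770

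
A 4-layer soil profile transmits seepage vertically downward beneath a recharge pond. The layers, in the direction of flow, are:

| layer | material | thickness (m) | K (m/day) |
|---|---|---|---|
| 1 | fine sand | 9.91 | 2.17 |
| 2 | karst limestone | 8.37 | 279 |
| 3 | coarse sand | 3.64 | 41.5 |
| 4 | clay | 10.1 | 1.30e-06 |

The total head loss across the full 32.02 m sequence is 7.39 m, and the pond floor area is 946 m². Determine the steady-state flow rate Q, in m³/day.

Flow is perpendicular to layering, so the layers act in series and the equivalent K is the thickness-weighted harmonic mean.
Total thickness L = 9.91 + 8.37 + 3.64 + 10.1 = 32.02 m.
Σ(b_i/K_i) = 9.91/2.17 + 8.37/279 + 3.64/41.5 + 10.1/1.30e-06 = 7.769e+06 d.
K_eq = L / Σ(b_i/K_i) = 32.02 / 7.769e+06 = 4.121e-06 m/day.
Q = K_eq · A · (Δh/L) = 4.121e-06 × 946 × (7.39/32.02) = 0.0008998 m³/day.

0.000900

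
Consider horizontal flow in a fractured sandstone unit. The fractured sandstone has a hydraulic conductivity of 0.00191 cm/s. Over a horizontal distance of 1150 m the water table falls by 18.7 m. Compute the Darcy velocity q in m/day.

0.0268

Convert K: 0.00191 cm/s × 864 = 1.650 m/day.
Hydraulic gradient i = Δh / L = 18.7 / 1150 = 0.01626.
Specific discharge q = K · i = 1.650 × 0.01626 = 0.02683 m/day.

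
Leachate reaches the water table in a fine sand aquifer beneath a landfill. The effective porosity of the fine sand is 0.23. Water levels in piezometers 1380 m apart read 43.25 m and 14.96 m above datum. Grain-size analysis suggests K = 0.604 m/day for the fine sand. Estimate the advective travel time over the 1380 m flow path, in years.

70.2

Hydraulic gradient i = (43.25 − 14.96) / 1380 = 28.29 / 1380 = 0.02050.
Darcy flux q = K · i = 0.6040 × 0.02050 = 0.01238 m/day.
Seepage velocity v = q / n_e = 0.01238 / 0.23 = 0.05383 m/day.
Travel time t = L / v = 1380 / 0.05383 = 25634 days = 70.18 years.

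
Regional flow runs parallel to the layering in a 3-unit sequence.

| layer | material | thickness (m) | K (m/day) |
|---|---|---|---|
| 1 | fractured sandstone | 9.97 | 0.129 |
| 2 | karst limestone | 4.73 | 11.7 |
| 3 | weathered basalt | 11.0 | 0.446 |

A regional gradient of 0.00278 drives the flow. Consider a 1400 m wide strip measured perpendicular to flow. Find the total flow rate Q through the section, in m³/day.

Flow is parallel to layering, so each bed carries its own Darcy discharge and the transmissivities add.
Σ(K_i·b_i) = 0.129×9.97 + 11.7×4.73 + 0.446×11.0 = 61.53 m²/day.
Hydraulic gradient i = 0.00278.
Q = Σ(K_i·b_i) · W · i = 61.53 × 1400 × 0.002780 = 239.5 m³/day.

239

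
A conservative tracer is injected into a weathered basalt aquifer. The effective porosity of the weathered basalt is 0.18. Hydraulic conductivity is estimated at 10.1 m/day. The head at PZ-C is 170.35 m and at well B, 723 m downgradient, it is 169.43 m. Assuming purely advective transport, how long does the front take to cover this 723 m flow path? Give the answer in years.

27.7

Hydraulic gradient i = (170.35 − 169.43) / 723 = 0.92 / 723 = 0.001272.
Darcy flux q = K · i = 10.10 × 0.001272 = 0.01285 m/day.
Seepage velocity v = q / n_e = 0.01285 / 0.18 = 0.07140 m/day.
Travel time t = L / v = 723 / 0.07140 = 10126 days = 27.72 years.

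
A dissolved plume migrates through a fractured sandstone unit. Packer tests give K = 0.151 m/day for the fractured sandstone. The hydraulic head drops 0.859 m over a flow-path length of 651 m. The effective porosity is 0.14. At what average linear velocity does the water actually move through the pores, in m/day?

0.00142

Hydraulic gradient i = Δh / L = 0.859 / 651 = 0.001320.
Darcy flux q = K · i = 0.1510 × 0.001320 = 0.0001992 m/day.
Seepage velocity v = q / n_e = 0.0001992 / 0.14 = 0.001423 m/day.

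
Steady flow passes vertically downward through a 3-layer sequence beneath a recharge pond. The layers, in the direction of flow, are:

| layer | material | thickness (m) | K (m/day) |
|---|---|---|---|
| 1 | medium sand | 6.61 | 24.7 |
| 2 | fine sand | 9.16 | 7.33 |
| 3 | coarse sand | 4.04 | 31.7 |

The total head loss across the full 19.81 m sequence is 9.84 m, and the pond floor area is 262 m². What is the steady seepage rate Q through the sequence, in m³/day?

Flow is perpendicular to layering, so the layers act in series and the equivalent K is the thickness-weighted harmonic mean.
Total thickness L = 6.61 + 9.16 + 4.04 = 19.81 m.
Σ(b_i/K_i) = 6.61/24.7 + 9.16/7.33 + 4.04/31.7 = 1.645 d.
K_eq = L / Σ(b_i/K_i) = 19.81 / 1.645 = 12.04 m/day.
Q = K_eq · A · (Δh/L) = 12.04 × 262 × (9.84/19.81) = 1567 m³/day.

1570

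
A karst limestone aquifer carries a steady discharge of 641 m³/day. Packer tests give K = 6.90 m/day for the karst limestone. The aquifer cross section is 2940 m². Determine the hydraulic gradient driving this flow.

0.0316

From Q = K·A·i, i = Q / (K·A) = 641 / (6.900 × 2940) = 0.03160.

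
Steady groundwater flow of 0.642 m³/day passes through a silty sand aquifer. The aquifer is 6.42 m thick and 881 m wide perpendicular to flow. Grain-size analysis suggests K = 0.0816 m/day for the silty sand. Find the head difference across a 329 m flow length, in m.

Cross-sectional area A = 881 × 6.42 = 5656 m².
From Q = K·A·i, i = Q / (K·A) = 0.642 / (0.08160 × 5656) = 0.001391.
Head loss Δh = i · L = 0.001391 × 329 = 0.4576 m.

0.458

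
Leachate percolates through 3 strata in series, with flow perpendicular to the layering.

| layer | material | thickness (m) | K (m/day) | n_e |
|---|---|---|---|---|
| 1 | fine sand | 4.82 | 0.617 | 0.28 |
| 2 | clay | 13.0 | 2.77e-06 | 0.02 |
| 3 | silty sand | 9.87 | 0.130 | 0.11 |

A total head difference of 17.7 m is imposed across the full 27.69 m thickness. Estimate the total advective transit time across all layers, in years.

1960

With flow normal to the layers, continuity requires the same specific discharge q through every layer.
Σ(b_i/K_i) = 4.82/0.617 + 13.0/2.77e-06 + 9.87/0.130 = 4.693e+06 d.
q = Δh / Σ(b_i/K_i) = 17.7 / 4.693e+06 = 3.771e-06 m/day.
In each layer the seepage velocity is v_i = q/n_i, so the layer transit time is t_i = b_i·n_i / q:
  layer 1 (fine sand): t_1 = 4.82 × 0.28 / 3.771e-06 = 3.579e+05 d
  layer 2 (clay): t_2 = 13.0 × 0.02 / 3.771e-06 = 68940 d
  layer 3 (silty sand): t_3 = 9.87 × 0.11 / 3.771e-06 = 2.879e+05 d
Total t = Σ t_i = 7.147e+05 days = 1957 years.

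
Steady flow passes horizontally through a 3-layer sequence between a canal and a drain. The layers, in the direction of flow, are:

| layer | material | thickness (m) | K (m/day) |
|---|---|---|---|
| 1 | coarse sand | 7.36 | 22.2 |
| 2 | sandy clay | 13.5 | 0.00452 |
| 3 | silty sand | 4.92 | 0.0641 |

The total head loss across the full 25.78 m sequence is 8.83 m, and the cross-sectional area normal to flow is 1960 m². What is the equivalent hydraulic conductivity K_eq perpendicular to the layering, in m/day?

0.00841

Flow is perpendicular to layering, so the layers act in series and the equivalent K is the thickness-weighted harmonic mean.
Total thickness L = 7.36 + 13.5 + 4.92 = 25.78 m.
Σ(b_i/K_i) = 7.36/22.2 + 13.5/0.00452 + 4.92/0.0641 = 3064 d.
K_eq = L / Σ(b_i/K_i) = 25.78 / 3064 = 0.008414 m/day.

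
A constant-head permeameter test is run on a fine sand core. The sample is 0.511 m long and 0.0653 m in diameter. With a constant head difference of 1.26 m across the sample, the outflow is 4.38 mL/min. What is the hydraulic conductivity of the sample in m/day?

Cross-sectional area A = π·(d/2)² = π × (0.0653/2)² = 0.003349 m².
Convert discharge: 4.38 mL/min = 7.300e-08 m³/s.
Darcy's law rearranged: K = Q·L / (A·Δh) = 7.300e-08 × 0.511 / (0.003349 × 1.26) = 8.840e-06 m/s = 0.7638 m/day.

0.764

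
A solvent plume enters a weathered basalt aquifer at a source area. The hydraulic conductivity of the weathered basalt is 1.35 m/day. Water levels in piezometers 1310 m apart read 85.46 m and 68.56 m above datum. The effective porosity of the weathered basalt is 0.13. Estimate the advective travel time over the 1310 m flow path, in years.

26.8

Hydraulic gradient i = (85.46 − 68.56) / 1310 = 16.9 / 1310 = 0.01290.
Darcy flux q = K · i = 1.350 × 0.01290 = 0.01742 m/day.
Seepage velocity v = q / n_e = 0.01742 / 0.13 = 0.1340 m/day.
Travel time t = L / v = 1310 / 0.1340 = 9778 days = 26.77 years.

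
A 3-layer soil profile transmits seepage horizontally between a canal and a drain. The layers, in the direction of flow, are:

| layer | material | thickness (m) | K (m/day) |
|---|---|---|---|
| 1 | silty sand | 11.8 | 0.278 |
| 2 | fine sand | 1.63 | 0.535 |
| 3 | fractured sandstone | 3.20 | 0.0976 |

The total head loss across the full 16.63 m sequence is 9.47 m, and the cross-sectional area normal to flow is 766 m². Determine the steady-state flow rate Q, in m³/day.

92.7

Flow is perpendicular to layering, so the layers act in series and the equivalent K is the thickness-weighted harmonic mean.
Total thickness L = 11.8 + 1.63 + 3.20 = 16.63 m.
Σ(b_i/K_i) = 11.8/0.278 + 1.63/0.535 + 3.20/0.0976 = 78.28 d.
K_eq = L / Σ(b_i/K_i) = 16.63 / 78.28 = 0.2124 m/day.
Q = K_eq · A · (Δh/L) = 0.2124 × 766 × (9.47/16.63) = 92.67 m³/day.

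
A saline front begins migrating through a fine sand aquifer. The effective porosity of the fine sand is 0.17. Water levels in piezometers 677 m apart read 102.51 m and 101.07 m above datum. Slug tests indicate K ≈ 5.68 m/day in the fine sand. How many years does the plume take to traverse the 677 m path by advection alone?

Hydraulic gradient i = (102.51 − 101.07) / 677 = 1.44 / 677 = 0.002127.
Darcy flux q = K · i = 5.680 × 0.002127 = 0.01208 m/day.
Seepage velocity v = q / n_e = 0.01208 / 0.17 = 0.07107 m/day.
Travel time t = L / v = 677 / 0.07107 = 9526 days = 26.08 years.

26.1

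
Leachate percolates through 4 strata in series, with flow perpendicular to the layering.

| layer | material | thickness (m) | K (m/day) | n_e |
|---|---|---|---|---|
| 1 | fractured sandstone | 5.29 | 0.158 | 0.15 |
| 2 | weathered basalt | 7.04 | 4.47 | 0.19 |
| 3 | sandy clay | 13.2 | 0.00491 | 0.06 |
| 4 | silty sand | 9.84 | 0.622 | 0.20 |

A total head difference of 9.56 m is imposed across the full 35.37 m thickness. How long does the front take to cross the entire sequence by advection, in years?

3.84

With flow normal to the layers, continuity requires the same specific discharge q through every layer.
Σ(b_i/K_i) = 5.29/0.158 + 7.04/4.47 + 13.2/0.00491 + 9.84/0.622 = 2739 d.
q = Δh / Σ(b_i/K_i) = 9.56 / 2739 = 0.003490 m/day.
In each layer the seepage velocity is v_i = q/n_i, so the layer transit time is t_i = b_i·n_i / q:
  layer 1 (fractured sandstone): t_1 = 5.29 × 0.15 / 0.003490 = 227.4 d
  layer 2 (weathered basalt): t_2 = 7.04 × 0.19 / 0.003490 = 383.3 d
  layer 3 (sandy clay): t_3 = 13.2 × 0.06 / 0.003490 = 226.9 d
  layer 4 (silty sand): t_4 = 9.84 × 0.20 / 0.003490 = 563.9 d
Total t = Σ t_i = 1401 days = 3.837 years.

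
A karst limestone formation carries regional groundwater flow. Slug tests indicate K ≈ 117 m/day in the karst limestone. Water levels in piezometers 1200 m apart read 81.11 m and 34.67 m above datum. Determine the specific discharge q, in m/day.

Hydraulic gradient i = (81.11 − 34.67) / 1200 = 46.44 / 1200 = 0.03870.
Specific discharge q = K · i = 117.0 × 0.03870 = 4.528 m/day.

4.53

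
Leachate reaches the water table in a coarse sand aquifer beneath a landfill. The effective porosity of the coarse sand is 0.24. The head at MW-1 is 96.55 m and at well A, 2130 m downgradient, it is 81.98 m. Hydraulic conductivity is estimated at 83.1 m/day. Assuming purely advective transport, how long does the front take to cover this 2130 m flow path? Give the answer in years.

Hydraulic gradient i = (96.55 − 81.98) / 2130 = 14.57 / 2130 = 0.006840.
Darcy flux q = K · i = 83.10 × 0.006840 = 0.5684 m/day.
Seepage velocity v = q / n_e = 0.5684 / 0.24 = 2.368 m/day.
Travel time t = L / v = 2130 / 2.368 = 899.3 days = 2.462 years.

2.46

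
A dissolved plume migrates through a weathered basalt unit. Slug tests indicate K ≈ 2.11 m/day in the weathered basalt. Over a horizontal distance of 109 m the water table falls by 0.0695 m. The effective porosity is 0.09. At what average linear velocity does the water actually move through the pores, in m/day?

0.0149

Hydraulic gradient i = Δh / L = 0.0695 / 109 = 0.0006376.
Darcy flux q = K · i = 2.110 × 0.0006376 = 0.001345 m/day.
Seepage velocity v = q / n_e = 0.001345 / 0.09 = 0.01495 m/day.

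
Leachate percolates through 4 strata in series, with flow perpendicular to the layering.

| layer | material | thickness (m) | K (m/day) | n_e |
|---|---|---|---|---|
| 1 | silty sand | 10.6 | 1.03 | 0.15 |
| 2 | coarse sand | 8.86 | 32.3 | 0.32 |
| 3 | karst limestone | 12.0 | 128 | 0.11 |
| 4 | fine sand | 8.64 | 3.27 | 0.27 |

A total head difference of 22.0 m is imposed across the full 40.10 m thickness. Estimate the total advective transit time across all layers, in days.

4.88

With flow normal to the layers, continuity requires the same specific discharge q through every layer.
Σ(b_i/K_i) = 10.6/1.03 + 8.86/32.3 + 12.0/128 + 8.64/3.27 = 13.30 d.
q = Δh / Σ(b_i/K_i) = 22.0 / 13.30 = 1.654 m/day.
In each layer the seepage velocity is v_i = q/n_i, so the layer transit time is t_i = b_i·n_i / q:
  layer 1 (silty sand): t_1 = 10.6 × 0.15 / 1.654 = 0.9613 d
  layer 2 (coarse sand): t_2 = 8.86 × 0.32 / 1.654 = 1.714 d
  layer 3 (karst limestone): t_3 = 12.0 × 0.11 / 1.654 = 0.7981 d
  layer 4 (fine sand): t_4 = 8.64 × 0.27 / 1.654 = 1.410 d
Total t = Σ t_i = 4.884 days.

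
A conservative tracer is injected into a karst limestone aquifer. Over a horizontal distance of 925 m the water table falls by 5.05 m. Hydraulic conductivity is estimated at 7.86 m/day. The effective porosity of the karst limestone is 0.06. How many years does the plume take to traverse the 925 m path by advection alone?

3.54

Hydraulic gradient i = Δh / L = 5.05 / 925 = 0.005459.
Darcy flux q = K · i = 7.860 × 0.005459 = 0.04291 m/day.
Seepage velocity v = q / n_e = 0.04291 / 0.06 = 0.7152 m/day.
Travel time t = L / v = 925 / 0.7152 = 1293 days = 3.541 years.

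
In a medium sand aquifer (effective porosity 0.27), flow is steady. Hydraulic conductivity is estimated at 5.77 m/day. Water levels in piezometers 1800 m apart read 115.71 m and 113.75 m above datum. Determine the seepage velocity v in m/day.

Hydraulic gradient i = (115.71 − 113.75) / 1800 = 1.96 / 1800 = 0.001089.
Darcy flux q = K · i = 5.770 × 0.001089 = 0.006283 m/day.
Seepage velocity v = q / n_e = 0.006283 / 0.27 = 0.02327 m/day.

0.0233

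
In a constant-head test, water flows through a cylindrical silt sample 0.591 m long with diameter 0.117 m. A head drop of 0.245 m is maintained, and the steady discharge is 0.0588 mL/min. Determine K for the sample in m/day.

0.0190

Cross-sectional area A = π·(d/2)² = π × (0.117/2)² = 0.01075 m².
Convert discharge: 0.0588 mL/min = 9.800e-10 m³/s.
Darcy's law rearranged: K = Q·L / (A·Δh) = 9.800e-10 × 0.591 / (0.01075 × 0.245) = 2.199e-07 m/s = 0.01900 m/day.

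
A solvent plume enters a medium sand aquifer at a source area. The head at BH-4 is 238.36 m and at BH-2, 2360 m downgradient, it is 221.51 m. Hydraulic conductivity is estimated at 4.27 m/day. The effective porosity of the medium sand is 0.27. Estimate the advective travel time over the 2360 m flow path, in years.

57.2

Hydraulic gradient i = (238.36 − 221.51) / 2360 = 16.85 / 2360 = 0.007140.
Darcy flux q = K · i = 4.270 × 0.007140 = 0.03049 m/day.
Seepage velocity v = q / n_e = 0.03049 / 0.27 = 0.1129 m/day.
Travel time t = L / v = 2360 / 0.1129 = 20901 days = 57.22 years.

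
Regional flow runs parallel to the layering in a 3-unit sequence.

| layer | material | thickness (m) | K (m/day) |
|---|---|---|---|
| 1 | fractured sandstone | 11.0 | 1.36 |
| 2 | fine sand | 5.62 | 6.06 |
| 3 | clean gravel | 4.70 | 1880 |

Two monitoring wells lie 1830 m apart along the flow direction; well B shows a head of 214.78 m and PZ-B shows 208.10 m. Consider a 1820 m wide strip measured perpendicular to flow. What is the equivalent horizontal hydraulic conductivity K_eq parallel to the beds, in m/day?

Flow is parallel to layering, so each bed carries its own Darcy discharge and the transmissivities add.
Σ(K_i·b_i) = 1.36×11.0 + 6.06×5.62 + 1880×4.70 = 8885 m²/day.
Total thickness b = 21.32 m, so K_eq = Σ(K_i·b_i)/b = 416.7 m/day.

417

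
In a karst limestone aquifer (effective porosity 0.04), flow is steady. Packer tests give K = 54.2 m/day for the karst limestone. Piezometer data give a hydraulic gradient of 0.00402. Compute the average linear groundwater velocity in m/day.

5.45

Hydraulic gradient i = 0.00402.
Darcy flux q = K · i = 54.20 × 0.004020 = 0.2179 m/day.
Seepage velocity v = q / n_e = 0.2179 / 0.04 = 5.447 m/day.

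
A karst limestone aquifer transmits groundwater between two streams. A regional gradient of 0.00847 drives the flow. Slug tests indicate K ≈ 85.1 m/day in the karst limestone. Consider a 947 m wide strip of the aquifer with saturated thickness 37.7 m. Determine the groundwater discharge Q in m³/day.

25700

Cross-sectional area A = 947 × 37.7 = 35702 m².
Hydraulic gradient i = 0.00847.
Darcy's law: Q = K · A · i = 85.10 × 35702 × 0.008470 = 25734 m³/day.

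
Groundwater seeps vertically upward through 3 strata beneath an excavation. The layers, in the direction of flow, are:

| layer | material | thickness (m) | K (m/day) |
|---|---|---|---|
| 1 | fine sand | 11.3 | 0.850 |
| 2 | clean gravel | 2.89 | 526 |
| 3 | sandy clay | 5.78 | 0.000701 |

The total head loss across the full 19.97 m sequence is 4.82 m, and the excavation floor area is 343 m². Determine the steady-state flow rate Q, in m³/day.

Flow is perpendicular to layering, so the layers act in series and the equivalent K is the thickness-weighted harmonic mean.
Total thickness L = 11.3 + 2.89 + 5.78 = 19.97 m.
Σ(b_i/K_i) = 11.3/0.850 + 2.89/526 + 5.78/0.000701 = 8259 d.
K_eq = L / Σ(b_i/K_i) = 19.97 / 8259 = 0.002418 m/day.
Q = K_eq · A · (Δh/L) = 0.002418 × 343 × (4.82/19.97) = 0.2002 m³/day.

0.200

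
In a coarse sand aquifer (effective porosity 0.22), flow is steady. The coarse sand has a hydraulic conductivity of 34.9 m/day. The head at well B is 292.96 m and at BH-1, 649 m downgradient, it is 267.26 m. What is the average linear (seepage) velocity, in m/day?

6.28

Hydraulic gradient i = (292.96 − 267.26) / 649 = 25.7 / 649 = 0.03960.
Darcy flux q = K · i = 34.90 × 0.03960 = 1.382 m/day.
Seepage velocity v = q / n_e = 1.382 / 0.22 = 6.282 m/day.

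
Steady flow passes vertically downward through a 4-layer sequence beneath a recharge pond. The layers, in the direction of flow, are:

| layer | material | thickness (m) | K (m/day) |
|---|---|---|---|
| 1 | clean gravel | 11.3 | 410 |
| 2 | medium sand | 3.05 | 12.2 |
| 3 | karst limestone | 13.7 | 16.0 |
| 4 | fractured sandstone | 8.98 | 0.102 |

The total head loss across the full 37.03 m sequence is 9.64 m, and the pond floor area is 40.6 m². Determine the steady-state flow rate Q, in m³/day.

Flow is perpendicular to layering, so the layers act in series and the equivalent K is the thickness-weighted harmonic mean.
Total thickness L = 11.3 + 3.05 + 13.7 + 8.98 = 37.03 m.
Σ(b_i/K_i) = 11.3/410 + 3.05/12.2 + 13.7/16.0 + 8.98/0.102 = 89.17 d.
K_eq = L / Σ(b_i/K_i) = 37.03 / 89.17 = 0.4153 m/day.
Q = K_eq · A · (Δh/L) = 0.4153 × 40.6 × (9.64/37.03) = 4.389 m³/day.

4.39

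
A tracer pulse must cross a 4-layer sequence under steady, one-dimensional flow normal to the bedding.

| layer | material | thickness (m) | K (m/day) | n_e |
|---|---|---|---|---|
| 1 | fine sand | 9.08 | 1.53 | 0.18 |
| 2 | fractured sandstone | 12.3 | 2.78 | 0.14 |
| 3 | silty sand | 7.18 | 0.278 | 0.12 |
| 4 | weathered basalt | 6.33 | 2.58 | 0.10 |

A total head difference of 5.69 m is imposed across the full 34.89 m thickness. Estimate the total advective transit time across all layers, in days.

With flow normal to the layers, continuity requires the same specific discharge q through every layer.
Σ(b_i/K_i) = 9.08/1.53 + 12.3/2.78 + 7.18/0.278 + 6.33/2.58 = 38.64 d.
q = Δh / Σ(b_i/K_i) = 5.69 / 38.64 = 0.1473 m/day.
In each layer the seepage velocity is v_i = q/n_i, so the layer transit time is t_i = b_i·n_i / q:
  layer 1 (fine sand): t_1 = 9.08 × 0.18 / 0.1473 = 11.10 d
  layer 2 (fractured sandstone): t_2 = 12.3 × 0.14 / 0.1473 = 11.69 d
  layer 3 (silty sand): t_3 = 7.18 × 0.12 / 0.1473 = 5.851 d
  layer 4 (weathered basalt): t_4 = 6.33 × 0.10 / 0.1473 = 4.299 d
Total t = Σ t_i = 32.94 days.

32.9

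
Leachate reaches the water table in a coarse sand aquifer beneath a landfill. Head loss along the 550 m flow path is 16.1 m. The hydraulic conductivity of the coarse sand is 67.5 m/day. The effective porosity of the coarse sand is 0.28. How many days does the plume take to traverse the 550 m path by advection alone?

77.9

Hydraulic gradient i = Δh / L = 16.1 / 550 = 0.02927.
Darcy flux q = K · i = 67.50 × 0.02927 = 1.976 m/day.
Seepage velocity v = q / n_e = 1.976 / 0.28 = 7.057 m/day.
Travel time t = L / v = 550 / 7.057 = 77.94 days.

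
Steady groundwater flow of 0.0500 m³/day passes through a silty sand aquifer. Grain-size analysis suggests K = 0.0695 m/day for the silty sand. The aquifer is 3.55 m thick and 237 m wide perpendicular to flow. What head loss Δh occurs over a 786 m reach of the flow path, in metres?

0.672

Cross-sectional area A = 237 × 3.55 = 841.3 m².
From Q = K·A·i, i = Q / (K·A) = 0.0500 / (0.06950 × 841.3) = 0.0008551.
Head loss Δh = i · L = 0.0008551 × 786 = 0.6721 m.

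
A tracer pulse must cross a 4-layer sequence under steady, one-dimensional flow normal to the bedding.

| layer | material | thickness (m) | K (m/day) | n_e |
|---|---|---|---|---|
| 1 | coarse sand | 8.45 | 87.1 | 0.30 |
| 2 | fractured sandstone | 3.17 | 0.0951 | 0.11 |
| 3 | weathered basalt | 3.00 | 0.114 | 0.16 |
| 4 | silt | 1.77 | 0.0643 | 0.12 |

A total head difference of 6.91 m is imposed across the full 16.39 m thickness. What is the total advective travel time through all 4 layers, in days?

With flow normal to the layers, continuity requires the same specific discharge q through every layer.
Σ(b_i/K_i) = 8.45/87.1 + 3.17/0.0951 + 3.00/0.114 + 1.77/0.0643 = 87.27 d.
q = Δh / Σ(b_i/K_i) = 6.91 / 87.27 = 0.07918 m/day.
In each layer the seepage velocity is v_i = q/n_i, so the layer transit time is t_i = b_i·n_i / q:
  layer 1 (coarse sand): t_1 = 8.45 × 0.30 / 0.07918 = 32.02 d
  layer 2 (fractured sandstone): t_2 = 3.17 × 0.11 / 0.07918 = 4.404 d
  layer 3 (weathered basalt): t_3 = 3.00 × 0.16 / 0.07918 = 6.062 d
  layer 4 (silt): t_4 = 1.77 × 0.12 / 0.07918 = 2.683 d
Total t = Σ t_i = 45.17 days.

45.2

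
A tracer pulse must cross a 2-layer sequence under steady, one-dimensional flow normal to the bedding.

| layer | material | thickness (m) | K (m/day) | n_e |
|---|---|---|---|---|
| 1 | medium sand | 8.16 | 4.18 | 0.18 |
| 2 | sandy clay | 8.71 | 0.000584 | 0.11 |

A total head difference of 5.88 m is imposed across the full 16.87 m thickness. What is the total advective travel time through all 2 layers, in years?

With flow normal to the layers, continuity requires the same specific discharge q through every layer.
Σ(b_i/K_i) = 8.16/4.18 + 8.71/0.000584 = 14916 d.
q = Δh / Σ(b_i/K_i) = 5.88 / 14916 = 0.0003942 m/day.
In each layer the seepage velocity is v_i = q/n_i, so the layer transit time is t_i = b_i·n_i / q:
  layer 1 (medium sand): t_1 = 8.16 × 0.18 / 0.0003942 = 3726 d
  layer 2 (sandy clay): t_2 = 8.71 × 0.11 / 0.0003942 = 2431 d
Total t = Σ t_i = 6157 days = 16.86 years.

16.9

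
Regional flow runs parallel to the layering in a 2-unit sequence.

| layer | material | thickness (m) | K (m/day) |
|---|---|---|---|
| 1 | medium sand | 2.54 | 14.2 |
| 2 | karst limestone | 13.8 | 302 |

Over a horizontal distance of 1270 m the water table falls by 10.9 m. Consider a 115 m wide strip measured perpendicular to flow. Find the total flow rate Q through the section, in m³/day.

Flow is parallel to layering, so each bed carries its own Darcy discharge and the transmissivities add.
Σ(K_i·b_i) = 14.2×2.54 + 302×13.8 = 4204 m²/day.
Hydraulic gradient i = Δh / L = 10.9 / 1270 = 0.008583.
Q = Σ(K_i·b_i) · W · i = 4204 × 115 × 0.008583 = 4149 m³/day.

4150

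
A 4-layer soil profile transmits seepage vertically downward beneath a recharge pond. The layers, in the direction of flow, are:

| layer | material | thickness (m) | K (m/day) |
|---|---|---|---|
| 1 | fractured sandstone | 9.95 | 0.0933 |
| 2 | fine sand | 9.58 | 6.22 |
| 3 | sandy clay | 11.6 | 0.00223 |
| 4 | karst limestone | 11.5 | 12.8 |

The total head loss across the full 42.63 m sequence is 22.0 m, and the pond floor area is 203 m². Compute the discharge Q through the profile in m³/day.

Flow is perpendicular to layering, so the layers act in series and the equivalent K is the thickness-weighted harmonic mean.
Total thickness L = 9.95 + 9.58 + 11.6 + 11.5 = 42.63 m.
Σ(b_i/K_i) = 9.95/0.0933 + 9.58/6.22 + 11.6/0.00223 + 11.5/12.8 = 5311 d.
K_eq = L / Σ(b_i/K_i) = 42.63 / 5311 = 0.008027 m/day.
Q = K_eq · A · (Δh/L) = 0.008027 × 203 × (22.0/42.63) = 0.8409 m³/day.

0.841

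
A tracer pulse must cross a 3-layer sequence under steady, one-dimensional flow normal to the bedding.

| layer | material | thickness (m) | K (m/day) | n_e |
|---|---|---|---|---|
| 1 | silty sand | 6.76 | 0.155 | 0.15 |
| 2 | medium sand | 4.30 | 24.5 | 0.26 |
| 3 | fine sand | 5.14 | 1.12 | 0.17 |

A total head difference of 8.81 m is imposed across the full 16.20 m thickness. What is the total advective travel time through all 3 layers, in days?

With flow normal to the layers, continuity requires the same specific discharge q through every layer.
Σ(b_i/K_i) = 6.76/0.155 + 4.30/24.5 + 5.14/1.12 = 48.38 d.
q = Δh / Σ(b_i/K_i) = 8.81 / 48.38 = 0.1821 m/day.
In each layer the seepage velocity is v_i = q/n_i, so the layer transit time is t_i = b_i·n_i / q:
  layer 1 (silty sand): t_1 = 6.76 × 0.15 / 0.1821 = 5.568 d
  layer 2 (medium sand): t_2 = 4.30 × 0.26 / 0.1821 = 6.139 d
  layer 3 (fine sand): t_3 = 5.14 × 0.17 / 0.1821 = 4.798 d
Total t = Σ t_i = 16.51 days.

16.5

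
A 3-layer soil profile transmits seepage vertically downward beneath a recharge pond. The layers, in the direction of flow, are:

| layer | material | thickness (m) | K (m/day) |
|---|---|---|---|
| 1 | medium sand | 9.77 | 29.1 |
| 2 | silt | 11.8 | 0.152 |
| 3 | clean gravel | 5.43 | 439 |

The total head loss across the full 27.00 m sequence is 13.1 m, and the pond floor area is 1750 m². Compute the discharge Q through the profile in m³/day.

294

Flow is perpendicular to layering, so the layers act in series and the equivalent K is the thickness-weighted harmonic mean.
Total thickness L = 9.77 + 11.8 + 5.43 = 27.00 m.
Σ(b_i/K_i) = 9.77/29.1 + 11.8/0.152 + 5.43/439 = 77.98 d.
K_eq = L / Σ(b_i/K_i) = 27.00 / 77.98 = 0.3462 m/day.
Q = K_eq · A · (Δh/L) = 0.3462 × 1750 × (13.1/27.00) = 294.0 m³/day.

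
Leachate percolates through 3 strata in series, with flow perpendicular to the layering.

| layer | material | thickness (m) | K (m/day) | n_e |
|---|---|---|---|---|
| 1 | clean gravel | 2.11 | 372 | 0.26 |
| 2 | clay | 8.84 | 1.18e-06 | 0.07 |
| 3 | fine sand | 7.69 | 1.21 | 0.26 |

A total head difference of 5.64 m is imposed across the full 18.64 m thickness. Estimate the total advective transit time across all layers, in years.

11500

With flow normal to the layers, continuity requires the same specific discharge q through every layer.
Σ(b_i/K_i) = 2.11/372 + 8.84/1.18e-06 + 7.69/1.21 = 7.492e+06 d.
q = Δh / Σ(b_i/K_i) = 5.64 / 7.492e+06 = 7.529e-07 m/day.
In each layer the seepage velocity is v_i = q/n_i, so the layer transit time is t_i = b_i·n_i / q:
  layer 1 (clean gravel): t_1 = 2.11 × 0.26 / 7.529e-07 = 7.287e+05 d
  layer 2 (clay): t_2 = 8.84 × 0.07 / 7.529e-07 = 8.219e+05 d
  layer 3 (fine sand): t_3 = 7.69 × 0.26 / 7.529e-07 = 2.656e+06 d
Total t = Σ t_i = 4.206e+06 days = 11517 years.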